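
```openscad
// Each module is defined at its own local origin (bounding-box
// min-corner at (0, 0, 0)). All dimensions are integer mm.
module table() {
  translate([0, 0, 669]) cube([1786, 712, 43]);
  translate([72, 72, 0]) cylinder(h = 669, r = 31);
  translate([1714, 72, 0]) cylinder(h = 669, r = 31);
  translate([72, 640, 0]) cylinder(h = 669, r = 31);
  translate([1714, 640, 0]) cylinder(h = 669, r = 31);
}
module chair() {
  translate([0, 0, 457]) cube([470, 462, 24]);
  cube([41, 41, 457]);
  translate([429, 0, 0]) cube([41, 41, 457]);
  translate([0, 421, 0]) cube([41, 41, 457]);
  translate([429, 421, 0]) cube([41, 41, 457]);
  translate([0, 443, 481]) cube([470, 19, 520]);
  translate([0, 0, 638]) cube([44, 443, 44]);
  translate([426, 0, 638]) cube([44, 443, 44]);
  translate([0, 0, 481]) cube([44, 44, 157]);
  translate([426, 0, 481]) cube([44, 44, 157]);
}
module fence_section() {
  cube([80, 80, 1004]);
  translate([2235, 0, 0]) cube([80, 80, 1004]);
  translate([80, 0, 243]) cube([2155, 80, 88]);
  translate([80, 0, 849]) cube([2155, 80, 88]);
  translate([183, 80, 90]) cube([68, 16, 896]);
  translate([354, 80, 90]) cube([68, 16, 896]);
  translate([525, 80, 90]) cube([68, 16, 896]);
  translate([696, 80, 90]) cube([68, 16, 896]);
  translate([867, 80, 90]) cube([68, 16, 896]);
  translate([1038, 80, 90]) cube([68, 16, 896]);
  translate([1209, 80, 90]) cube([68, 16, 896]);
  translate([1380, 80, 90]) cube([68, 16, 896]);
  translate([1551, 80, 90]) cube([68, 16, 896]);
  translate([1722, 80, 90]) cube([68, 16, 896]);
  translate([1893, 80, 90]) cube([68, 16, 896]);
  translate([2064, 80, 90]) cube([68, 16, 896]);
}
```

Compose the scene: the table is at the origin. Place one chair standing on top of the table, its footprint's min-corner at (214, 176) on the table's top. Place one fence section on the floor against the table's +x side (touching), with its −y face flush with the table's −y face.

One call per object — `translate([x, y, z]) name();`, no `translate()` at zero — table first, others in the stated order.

table();
translate([214, 176, 712]) chair();
translate([1786, 0, 0]) fence_section();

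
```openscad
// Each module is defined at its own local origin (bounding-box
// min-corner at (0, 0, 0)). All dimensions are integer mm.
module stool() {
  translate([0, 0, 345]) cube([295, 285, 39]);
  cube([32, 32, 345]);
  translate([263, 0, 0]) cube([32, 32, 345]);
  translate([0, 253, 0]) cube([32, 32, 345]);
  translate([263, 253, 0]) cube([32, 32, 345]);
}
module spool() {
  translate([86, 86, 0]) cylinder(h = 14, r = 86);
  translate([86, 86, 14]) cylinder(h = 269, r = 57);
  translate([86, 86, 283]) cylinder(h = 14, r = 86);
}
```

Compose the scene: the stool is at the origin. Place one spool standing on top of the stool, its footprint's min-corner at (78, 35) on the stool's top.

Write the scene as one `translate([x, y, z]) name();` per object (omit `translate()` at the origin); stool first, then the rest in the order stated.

stool();
translate([78, 35, 384]) spool();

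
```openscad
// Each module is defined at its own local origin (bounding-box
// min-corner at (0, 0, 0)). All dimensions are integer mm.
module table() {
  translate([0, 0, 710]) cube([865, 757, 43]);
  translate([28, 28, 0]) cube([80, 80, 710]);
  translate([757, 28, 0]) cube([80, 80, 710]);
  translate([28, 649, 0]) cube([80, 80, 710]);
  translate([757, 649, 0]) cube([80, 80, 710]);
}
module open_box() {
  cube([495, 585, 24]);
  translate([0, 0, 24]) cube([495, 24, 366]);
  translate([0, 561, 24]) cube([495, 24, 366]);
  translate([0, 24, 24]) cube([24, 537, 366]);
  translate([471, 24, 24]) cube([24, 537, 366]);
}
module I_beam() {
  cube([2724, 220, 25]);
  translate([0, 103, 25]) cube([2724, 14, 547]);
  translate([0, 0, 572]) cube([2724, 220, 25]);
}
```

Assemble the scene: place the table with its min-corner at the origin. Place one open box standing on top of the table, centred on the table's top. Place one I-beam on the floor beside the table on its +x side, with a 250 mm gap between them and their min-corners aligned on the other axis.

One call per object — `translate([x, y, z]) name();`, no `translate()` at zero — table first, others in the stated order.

table();
translate([185, 86, 753]) open_box();
translate([1115, 0, 0]) I_beam();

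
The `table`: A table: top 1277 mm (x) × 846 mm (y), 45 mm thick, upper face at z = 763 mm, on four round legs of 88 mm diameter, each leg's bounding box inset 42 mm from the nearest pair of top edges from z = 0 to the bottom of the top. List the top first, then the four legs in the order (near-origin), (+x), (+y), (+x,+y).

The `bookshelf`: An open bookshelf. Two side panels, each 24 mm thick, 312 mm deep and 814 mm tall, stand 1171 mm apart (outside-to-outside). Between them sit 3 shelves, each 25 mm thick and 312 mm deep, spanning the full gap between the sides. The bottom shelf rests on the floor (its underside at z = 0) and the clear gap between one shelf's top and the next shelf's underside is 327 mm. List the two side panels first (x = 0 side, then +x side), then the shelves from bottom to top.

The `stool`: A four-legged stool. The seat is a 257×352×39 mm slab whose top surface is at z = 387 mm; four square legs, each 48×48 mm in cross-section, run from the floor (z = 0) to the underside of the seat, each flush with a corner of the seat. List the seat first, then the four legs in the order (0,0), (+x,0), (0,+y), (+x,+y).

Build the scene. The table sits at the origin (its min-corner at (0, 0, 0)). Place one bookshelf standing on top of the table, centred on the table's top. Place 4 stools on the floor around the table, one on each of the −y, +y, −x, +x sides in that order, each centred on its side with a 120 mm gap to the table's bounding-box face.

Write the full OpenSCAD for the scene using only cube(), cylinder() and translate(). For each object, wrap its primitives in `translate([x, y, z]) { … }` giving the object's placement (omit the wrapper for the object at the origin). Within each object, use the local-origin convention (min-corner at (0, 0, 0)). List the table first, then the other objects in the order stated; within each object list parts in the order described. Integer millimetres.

translate([0, 0, 718]) cube([1277, 846, 45]);
translate([86, 86, 0]) cylinder(h = 718, r = 44);
translate([1191, 86, 0]) cylinder(h = 718, r = 44);
translate([86, 760, 0]) cylinder(h = 718, r = 44);
translate([1191, 760, 0]) cylinder(h = 718, r = 44);
translate([53, 267, 763]) {
  cube([24, 312, 814]);
  translate([1147, 0, 0]) cube([24, 312, 814]);
  translate([24, 0, 0]) cube([1123, 312, 25]);
  translate([24, 0, 352]) cube([1123, 312, 25]);
  translate([24, 0, 704]) cube([1123, 312, 25]);
}
translate([510, -472, 0]) {
  translate([0, 0, 348]) cube([257, 352, 39]);
  cube([48, 48, 348]);
  translate([209, 0, 0]) cube([48, 48, 348]);
  translate([0, 304, 0]) cube([48, 48, 348]);
  translate([209, 304, 0]) cube([48, 48, 348]);
}
translate([510, 966, 0]) {
  translate([0, 0, 348]) cube([257, 352, 39]);
  cube([48, 48, 348]);
  translate([209, 0, 0]) cube([48, 48, 348]);
  translate([0, 304, 0]) cube([48, 48, 348]);
  translate([209, 304, 0]) cube([48, 48, 348]);
}
translate([-377, 247, 0]) {
  translate([0, 0, 348]) cube([257, 352, 39]);
  cube([48, 48, 348]);
  translate([209, 0, 0]) cube([48, 48, 348]);
  translate([0, 304, 0]) cube([48, 48, 348]);
  translate([209, 304, 0]) cube([48, 48, 348]);
}
translate([1397, 247, 0]) {
  translate([0, 0, 348]) cube([257, 352, 39]);
  cube([48, 48, 348]);
  translate([209, 0, 0]) cube([48, 48, 348]);
  translate([0, 304, 0]) cube([48, 48, 348]);
  translate([209, 304, 0]) cube([48, 48, 348]);
}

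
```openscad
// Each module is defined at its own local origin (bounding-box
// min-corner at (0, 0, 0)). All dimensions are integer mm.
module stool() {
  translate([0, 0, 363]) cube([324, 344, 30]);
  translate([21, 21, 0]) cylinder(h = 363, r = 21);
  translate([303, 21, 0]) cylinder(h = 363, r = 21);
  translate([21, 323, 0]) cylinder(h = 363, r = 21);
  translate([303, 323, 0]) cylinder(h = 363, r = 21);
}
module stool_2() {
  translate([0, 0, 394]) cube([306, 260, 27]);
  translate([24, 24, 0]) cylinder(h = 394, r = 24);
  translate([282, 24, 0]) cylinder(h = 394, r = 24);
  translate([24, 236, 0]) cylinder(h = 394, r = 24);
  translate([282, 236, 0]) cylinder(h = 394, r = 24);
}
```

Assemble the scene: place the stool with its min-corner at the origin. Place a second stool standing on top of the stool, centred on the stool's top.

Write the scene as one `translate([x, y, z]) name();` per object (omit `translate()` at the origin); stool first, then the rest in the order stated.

stool();
translate([9, 42, 393]) stool_2();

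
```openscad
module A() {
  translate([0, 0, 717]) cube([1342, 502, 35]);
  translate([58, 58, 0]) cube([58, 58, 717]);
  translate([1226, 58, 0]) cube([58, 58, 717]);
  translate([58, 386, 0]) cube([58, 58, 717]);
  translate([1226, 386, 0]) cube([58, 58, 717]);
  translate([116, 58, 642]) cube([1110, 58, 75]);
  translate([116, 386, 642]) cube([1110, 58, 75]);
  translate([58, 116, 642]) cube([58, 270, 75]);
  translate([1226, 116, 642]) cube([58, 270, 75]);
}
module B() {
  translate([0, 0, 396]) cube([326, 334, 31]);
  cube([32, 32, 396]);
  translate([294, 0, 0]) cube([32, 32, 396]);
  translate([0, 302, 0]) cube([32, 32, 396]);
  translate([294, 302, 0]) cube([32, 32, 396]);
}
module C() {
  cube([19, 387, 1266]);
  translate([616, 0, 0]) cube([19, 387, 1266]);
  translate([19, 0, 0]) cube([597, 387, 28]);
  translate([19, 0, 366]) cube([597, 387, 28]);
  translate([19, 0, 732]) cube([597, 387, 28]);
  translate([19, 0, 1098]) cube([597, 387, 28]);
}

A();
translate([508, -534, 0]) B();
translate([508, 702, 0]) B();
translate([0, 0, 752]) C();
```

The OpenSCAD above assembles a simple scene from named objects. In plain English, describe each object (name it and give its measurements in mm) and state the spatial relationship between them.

A is a rectangular dining table. The top is 1342×502×35 mm with its upper surface at z = 752 mm. It stands on four 58×58 mm square legs, each inset 58 mm from the nearest pair of top edges, running from the floor to the underside of the top. Four apron rails, 58 mm thick and 75 mm tall, run between adjacent legs with their top edges flush with the underside of the top and their outer faces flush with the legs' outer faces.

B is a four-legged stool. The seat is 326×334 mm, 31 mm thick, top at z = 427 mm. It stands on four square legs, each 32×32 mm in cross-section, from z = 0 to the seat underside, each flush with a corner of the seat.

C is an open bookshelf. Two side panels, each 19 mm thick, 387 mm deep and 1266 mm tall, stand 635 mm apart (outside-to-outside). Between them sit 4 shelves, each 28 mm thick and 387 mm deep, spanning the full gap between the sides. The bottom shelf rests on the floor (its underside at z = 0) and the clear gap between one shelf's top and the next shelf's underside is 338 mm.

Two stools sit around the table at the −y, +y sides. The bookshelf is on top of the table.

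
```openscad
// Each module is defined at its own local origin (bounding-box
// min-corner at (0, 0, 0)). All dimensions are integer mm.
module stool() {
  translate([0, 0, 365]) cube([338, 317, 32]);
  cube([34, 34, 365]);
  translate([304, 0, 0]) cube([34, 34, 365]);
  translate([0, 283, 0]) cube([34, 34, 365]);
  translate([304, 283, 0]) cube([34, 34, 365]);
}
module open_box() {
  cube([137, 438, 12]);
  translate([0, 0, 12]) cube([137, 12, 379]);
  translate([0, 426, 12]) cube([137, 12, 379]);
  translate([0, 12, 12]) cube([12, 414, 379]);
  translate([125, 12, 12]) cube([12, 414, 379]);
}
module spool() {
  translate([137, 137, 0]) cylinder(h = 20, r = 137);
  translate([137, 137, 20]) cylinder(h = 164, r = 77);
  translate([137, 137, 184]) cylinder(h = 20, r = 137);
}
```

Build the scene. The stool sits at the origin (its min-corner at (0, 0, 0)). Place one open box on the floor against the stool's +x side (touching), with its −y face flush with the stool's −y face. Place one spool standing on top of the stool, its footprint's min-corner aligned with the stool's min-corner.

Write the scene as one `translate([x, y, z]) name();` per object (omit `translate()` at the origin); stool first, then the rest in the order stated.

stool();
translate([338, 0, 0]) open_box();
translate([0, 0, 397]) spool();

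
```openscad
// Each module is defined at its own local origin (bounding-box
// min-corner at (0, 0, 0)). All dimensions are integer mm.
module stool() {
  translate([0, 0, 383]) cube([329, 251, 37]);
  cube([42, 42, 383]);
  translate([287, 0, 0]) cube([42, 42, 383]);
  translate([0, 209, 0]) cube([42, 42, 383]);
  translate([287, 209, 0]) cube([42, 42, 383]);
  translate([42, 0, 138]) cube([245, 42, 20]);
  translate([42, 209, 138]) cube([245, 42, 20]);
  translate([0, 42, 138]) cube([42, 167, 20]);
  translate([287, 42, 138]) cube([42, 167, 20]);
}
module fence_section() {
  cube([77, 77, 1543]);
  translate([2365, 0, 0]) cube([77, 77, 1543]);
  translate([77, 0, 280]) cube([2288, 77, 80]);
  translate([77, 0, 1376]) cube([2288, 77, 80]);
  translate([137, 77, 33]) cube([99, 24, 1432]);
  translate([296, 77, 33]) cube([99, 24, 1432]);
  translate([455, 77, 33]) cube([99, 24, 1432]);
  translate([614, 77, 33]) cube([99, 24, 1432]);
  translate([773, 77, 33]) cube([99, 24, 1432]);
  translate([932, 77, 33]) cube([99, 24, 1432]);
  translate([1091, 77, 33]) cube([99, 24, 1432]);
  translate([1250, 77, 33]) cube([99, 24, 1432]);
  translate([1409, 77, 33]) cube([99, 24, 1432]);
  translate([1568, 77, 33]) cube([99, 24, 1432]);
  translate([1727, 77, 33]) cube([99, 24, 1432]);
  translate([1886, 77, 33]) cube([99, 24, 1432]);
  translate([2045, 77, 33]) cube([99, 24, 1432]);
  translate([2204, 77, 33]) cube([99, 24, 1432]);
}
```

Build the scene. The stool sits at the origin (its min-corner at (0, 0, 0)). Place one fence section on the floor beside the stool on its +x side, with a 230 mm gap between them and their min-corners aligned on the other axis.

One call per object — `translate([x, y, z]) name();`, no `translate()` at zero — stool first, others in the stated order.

stool();
translate([559, 0, 0]) fence_section();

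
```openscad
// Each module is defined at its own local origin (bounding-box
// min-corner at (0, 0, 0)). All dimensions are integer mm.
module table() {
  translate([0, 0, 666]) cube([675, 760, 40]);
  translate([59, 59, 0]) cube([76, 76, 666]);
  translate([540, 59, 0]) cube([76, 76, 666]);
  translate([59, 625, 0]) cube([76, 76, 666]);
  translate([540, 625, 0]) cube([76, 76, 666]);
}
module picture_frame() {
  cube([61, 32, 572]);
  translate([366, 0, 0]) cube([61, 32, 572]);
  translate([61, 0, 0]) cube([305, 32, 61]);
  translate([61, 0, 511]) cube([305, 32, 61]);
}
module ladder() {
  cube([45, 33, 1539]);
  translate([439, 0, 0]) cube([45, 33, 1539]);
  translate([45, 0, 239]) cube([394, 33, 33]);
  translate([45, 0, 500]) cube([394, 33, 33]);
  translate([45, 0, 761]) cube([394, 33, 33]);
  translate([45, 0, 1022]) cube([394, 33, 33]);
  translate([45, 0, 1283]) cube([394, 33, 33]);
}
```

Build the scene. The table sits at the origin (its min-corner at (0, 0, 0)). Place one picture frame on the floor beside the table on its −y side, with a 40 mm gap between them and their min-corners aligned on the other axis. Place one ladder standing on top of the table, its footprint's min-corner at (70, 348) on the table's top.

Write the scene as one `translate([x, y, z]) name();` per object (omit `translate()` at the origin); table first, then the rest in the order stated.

table();
translate([0, -72, 0]) picture_frame();
translate([70, 348, 706]) ladder();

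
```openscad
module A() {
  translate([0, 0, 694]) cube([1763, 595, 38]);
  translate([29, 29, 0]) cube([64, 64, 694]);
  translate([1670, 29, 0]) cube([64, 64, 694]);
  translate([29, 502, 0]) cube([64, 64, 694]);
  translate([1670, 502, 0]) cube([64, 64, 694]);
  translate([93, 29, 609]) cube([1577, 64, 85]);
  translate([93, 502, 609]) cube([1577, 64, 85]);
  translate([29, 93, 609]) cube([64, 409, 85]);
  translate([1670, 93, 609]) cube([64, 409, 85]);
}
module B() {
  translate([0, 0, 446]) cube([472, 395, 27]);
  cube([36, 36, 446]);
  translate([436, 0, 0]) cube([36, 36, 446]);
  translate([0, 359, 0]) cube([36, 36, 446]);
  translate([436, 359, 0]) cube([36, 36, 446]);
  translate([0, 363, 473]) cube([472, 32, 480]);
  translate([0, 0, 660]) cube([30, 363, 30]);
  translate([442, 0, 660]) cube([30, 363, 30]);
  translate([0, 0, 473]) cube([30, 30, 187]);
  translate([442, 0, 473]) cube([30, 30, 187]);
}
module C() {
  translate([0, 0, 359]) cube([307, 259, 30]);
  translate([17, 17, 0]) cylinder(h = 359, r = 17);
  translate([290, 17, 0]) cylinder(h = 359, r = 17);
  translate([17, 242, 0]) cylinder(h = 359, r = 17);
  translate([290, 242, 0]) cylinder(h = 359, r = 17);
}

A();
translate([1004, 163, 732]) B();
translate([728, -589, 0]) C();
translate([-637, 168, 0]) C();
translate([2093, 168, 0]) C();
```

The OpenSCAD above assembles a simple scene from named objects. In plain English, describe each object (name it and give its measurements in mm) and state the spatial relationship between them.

A is a table: top 1763 mm (x) × 595 mm (y), 38 mm thick, upper face at z = 732 mm, on four 64×64 mm square legs, each inset 29 mm from the nearest pair of top edges, running from z = 0 to the bottom of the top. Four apron rails, 64 mm thick and 85 mm tall, run between adjacent legs with their top edges flush with the underside of the top and their outer faces flush with the legs' outer faces.

B is a chair: 472×395 mm seat, 27 mm thick, top at z = 473 mm, on four 36 mm square corner legs flush with the seat edges. A 32 mm thick backrest slab spans the full seat width, extending 480 mm above the seat top, its back face flush with the seat's +y edge. Two armrests of 30×30 mm section run along each side from the seat's front edge to the front of the backrest, top faces 217 mm above the seat top and outer faces flush with the seat's x-edges; a 30×30 mm post under the front of each armrest stands on the seat at the front corner.

C is a simple wooden stool: a rectangular seat 307 mm (x) by 259 mm (y), 30 mm thick, top face at z = 389 mm, on four round legs, each 34 mm in diameter. The legs rest on z = 0, each leg's axis is inset half a diameter from the nearest pair of seat edges (so the leg's bounding box is flush with the corner).

The chair is on top of the table. Three stools sit around the table at the −y, −x, +x sides.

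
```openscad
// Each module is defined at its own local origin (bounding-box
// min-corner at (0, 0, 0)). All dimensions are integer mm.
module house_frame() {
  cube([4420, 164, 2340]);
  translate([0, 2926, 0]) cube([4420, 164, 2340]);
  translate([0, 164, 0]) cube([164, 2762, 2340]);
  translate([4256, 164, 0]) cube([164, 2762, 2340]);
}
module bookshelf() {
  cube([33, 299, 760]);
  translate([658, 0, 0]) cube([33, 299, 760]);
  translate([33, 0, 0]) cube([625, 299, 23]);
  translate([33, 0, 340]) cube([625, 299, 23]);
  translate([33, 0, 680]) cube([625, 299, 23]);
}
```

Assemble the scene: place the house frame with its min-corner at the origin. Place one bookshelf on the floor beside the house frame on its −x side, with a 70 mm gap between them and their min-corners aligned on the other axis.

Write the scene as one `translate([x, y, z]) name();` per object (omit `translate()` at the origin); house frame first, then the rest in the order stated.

house_frame();
translate([-761, 0, 0]) bookshelf();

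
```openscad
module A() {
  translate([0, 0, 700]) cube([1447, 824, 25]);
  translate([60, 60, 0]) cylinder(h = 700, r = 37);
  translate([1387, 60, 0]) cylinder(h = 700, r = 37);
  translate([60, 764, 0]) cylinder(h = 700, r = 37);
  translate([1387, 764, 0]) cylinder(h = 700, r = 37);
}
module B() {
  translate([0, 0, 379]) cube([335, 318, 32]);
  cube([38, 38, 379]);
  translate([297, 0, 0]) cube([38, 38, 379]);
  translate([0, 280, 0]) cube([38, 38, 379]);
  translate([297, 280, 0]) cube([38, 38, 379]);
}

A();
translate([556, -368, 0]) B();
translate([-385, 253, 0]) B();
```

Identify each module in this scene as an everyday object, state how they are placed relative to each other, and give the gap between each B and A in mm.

A is a table. B is a stool. Two stools sit around the table at the −y, −x sides. The gap between each stool and the table is 50 mm.

Each stool's nearest face is 50 mm from the table's bounding box.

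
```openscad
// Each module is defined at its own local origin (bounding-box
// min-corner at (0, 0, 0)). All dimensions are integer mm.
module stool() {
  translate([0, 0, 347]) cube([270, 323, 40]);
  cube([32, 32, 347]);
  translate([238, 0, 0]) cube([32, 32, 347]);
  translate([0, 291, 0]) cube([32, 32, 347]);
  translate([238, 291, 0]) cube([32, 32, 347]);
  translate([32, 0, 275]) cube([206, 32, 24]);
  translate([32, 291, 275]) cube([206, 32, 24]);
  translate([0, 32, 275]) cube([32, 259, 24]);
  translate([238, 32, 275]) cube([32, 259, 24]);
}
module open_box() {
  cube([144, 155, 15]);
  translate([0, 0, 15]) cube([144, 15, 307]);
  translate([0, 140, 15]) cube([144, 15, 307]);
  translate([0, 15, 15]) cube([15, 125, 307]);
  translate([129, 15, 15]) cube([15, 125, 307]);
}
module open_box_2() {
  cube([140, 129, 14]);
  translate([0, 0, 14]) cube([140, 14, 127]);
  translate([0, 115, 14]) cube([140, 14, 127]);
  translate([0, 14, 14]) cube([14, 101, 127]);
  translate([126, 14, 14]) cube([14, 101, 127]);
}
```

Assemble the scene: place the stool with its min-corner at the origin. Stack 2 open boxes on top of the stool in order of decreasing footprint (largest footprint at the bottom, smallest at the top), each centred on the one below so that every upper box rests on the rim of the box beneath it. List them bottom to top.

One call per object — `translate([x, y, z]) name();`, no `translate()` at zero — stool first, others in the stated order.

stool();
translate([63, 84, 387]) open_box();
translate([65, 97, 709]) open_box_2();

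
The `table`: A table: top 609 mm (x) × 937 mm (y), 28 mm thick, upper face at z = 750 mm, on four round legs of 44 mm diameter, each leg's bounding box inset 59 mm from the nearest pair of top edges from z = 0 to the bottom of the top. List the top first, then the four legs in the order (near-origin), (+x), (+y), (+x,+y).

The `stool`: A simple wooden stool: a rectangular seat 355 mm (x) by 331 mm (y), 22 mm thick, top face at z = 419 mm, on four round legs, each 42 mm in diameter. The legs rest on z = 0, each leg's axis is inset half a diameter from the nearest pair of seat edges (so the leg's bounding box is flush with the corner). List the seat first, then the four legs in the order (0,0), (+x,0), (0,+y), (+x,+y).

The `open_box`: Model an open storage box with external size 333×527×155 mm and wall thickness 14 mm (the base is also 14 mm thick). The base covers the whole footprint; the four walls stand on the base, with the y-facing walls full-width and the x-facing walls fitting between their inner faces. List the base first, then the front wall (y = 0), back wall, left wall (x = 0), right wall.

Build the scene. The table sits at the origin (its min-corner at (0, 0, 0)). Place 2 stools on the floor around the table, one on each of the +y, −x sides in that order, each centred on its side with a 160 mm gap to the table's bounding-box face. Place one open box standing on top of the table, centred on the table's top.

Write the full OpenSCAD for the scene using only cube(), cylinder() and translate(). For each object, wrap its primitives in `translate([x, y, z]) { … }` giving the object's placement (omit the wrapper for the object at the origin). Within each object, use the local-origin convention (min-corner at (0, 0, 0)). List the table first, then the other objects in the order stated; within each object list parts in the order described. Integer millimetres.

translate([0, 0, 722]) cube([609, 937, 28]);
translate([81, 81, 0]) cylinder(h = 722, r = 22);
translate([528, 81, 0]) cylinder(h = 722, r = 22);
translate([81, 856, 0]) cylinder(h = 722, r = 22);
translate([528, 856, 0]) cylinder(h = 722, r = 22);
translate([127, 1097, 0]) {
  translate([0, 0, 397]) cube([355, 331, 22]);
  translate([21, 21, 0]) cylinder(h = 397, r = 21);
  translate([334, 21, 0]) cylinder(h = 397, r = 21);
  translate([21, 310, 0]) cylinder(h = 397, r = 21);
  translate([334, 310, 0]) cylinder(h = 397, r = 21);
}
translate([-515, 303, 0]) {
  translate([0, 0, 397]) cube([355, 331, 22]);
  translate([21, 21, 0]) cylinder(h = 397, r = 21);
  translate([334, 21, 0]) cylinder(h = 397, r = 21);
  translate([21, 310, 0]) cylinder(h = 397, r = 21);
  translate([334, 310, 0]) cylinder(h = 397, r = 21);
}
translate([138, 205, 750]) {
  cube([333, 527, 14]);
  translate([0, 0, 14]) cube([333, 14, 141]);
  translate([0, 513, 14]) cube([333, 14, 141]);
  translate([0, 14, 14]) cube([14, 499, 141]);
  translate([319, 14, 14]) cube([14, 499, 141]);
}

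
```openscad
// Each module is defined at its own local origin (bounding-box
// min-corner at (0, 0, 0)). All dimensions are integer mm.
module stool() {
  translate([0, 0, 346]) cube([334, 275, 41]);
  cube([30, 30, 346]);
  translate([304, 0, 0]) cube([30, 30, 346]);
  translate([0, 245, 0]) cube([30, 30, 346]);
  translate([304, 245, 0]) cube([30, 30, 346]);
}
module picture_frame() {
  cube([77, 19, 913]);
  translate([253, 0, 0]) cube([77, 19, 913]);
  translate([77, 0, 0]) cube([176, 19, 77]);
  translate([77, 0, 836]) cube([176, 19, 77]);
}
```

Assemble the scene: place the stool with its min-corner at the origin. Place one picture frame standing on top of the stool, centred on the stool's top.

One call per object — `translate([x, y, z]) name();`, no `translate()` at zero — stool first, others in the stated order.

stool();
translate([2, 128, 387]) picture_frame();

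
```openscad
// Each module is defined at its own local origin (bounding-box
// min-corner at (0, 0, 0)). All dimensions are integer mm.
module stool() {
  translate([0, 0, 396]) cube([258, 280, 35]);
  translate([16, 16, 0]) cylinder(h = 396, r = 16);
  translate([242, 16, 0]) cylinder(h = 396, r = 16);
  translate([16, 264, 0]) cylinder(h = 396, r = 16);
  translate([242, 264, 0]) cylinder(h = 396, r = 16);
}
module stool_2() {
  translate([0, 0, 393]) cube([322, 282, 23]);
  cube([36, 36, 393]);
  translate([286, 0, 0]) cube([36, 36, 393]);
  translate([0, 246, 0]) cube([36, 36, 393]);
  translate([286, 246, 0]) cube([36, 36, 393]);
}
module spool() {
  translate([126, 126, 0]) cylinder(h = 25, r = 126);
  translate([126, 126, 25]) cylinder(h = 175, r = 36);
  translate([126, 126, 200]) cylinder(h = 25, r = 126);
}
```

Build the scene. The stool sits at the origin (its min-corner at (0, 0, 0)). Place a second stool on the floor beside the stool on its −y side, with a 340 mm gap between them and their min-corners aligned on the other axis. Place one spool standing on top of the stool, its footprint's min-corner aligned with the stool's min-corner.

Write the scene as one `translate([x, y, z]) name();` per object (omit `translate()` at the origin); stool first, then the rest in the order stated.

stool();
translate([0, -622, 0]) stool_2();
translate([0, 0, 431]) spool();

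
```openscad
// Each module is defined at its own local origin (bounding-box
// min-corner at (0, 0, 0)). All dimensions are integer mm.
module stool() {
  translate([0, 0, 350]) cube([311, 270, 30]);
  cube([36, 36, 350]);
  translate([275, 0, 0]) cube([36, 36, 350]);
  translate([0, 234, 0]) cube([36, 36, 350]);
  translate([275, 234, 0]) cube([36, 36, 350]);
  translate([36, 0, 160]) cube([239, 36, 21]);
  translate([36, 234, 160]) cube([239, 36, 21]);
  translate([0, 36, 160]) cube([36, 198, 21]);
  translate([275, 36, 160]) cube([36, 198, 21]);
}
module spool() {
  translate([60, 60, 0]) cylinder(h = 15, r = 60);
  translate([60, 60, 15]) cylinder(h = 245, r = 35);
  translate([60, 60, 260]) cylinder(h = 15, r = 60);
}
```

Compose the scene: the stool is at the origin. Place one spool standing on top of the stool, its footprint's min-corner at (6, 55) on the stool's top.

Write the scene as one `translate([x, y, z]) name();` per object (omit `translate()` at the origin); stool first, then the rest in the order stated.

stool();
translate([6, 55, 380]) spool();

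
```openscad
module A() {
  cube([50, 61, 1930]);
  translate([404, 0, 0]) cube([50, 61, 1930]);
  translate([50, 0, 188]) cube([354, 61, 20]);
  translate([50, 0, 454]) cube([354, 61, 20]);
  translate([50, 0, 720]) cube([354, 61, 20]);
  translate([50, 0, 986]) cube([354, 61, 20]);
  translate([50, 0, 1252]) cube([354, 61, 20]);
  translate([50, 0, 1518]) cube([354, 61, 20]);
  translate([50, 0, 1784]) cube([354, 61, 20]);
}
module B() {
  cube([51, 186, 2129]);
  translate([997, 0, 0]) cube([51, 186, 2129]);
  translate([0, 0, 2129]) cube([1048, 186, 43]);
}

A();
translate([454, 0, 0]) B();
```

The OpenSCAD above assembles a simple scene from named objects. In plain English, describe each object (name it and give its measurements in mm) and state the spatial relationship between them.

A is a straight ladder. Two 50×61 mm vertical rails, 1930 mm tall, stand 454 mm apart (outside-to-outside) with their front faces coplanar on the −y side. 7 rungs, each 61 mm deep and 20 mm tall, span between the inner faces of the rails, front faces flush with the rails. The lowest rung's underside is at z = 188 mm and rungs are spaced 266 mm apart (underside to underside).

B is a door frame. The clear opening is 946 mm wide and 2129 mm high. Two 51 mm wide jambs, 186 mm deep, stand either side of the opening from the floor to the top of the opening. A 43 mm thick head sits across the top of both jambs, spanning the full outside width of the frame.

The door frame is against the ladder's +x side, with their −y faces flush.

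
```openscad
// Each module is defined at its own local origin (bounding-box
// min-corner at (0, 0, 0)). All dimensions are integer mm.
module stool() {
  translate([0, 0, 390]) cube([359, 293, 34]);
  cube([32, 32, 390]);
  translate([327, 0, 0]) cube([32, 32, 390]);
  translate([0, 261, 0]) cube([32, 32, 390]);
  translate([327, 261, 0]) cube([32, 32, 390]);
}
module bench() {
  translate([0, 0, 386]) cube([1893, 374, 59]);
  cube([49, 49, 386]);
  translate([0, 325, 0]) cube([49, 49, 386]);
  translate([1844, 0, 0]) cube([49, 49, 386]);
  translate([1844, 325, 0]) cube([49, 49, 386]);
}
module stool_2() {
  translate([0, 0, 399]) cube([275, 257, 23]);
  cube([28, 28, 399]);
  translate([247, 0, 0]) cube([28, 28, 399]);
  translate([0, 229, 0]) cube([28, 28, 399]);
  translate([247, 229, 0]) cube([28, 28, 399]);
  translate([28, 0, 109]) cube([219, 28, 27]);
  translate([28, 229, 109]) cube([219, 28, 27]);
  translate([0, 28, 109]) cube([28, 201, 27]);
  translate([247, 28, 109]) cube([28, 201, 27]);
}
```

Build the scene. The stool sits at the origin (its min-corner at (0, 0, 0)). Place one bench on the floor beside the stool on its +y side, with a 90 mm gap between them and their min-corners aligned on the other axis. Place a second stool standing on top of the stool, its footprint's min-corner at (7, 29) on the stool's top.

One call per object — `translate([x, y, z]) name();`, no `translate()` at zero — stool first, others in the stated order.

stool();
translate([0, 383, 0]) bench();
translate([7, 29, 424]) stool_2();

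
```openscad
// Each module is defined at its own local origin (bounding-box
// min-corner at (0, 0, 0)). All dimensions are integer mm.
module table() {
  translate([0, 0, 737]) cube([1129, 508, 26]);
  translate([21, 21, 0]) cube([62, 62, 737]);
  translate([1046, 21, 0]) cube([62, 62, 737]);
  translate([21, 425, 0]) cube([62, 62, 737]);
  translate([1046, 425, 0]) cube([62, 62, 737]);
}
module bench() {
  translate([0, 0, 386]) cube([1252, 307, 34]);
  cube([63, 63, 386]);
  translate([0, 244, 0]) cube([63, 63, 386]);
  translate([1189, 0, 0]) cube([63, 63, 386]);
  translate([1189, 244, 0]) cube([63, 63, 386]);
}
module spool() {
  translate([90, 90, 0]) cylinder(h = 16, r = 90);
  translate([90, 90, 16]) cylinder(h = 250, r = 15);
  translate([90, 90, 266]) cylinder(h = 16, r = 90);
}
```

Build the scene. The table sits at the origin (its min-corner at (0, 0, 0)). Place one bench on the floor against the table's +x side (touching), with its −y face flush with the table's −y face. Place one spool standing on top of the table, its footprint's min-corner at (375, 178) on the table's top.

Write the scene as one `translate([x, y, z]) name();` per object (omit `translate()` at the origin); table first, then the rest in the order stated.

table();
translate([1129, 0, 0]) bench();
translate([375, 178, 763]) spool();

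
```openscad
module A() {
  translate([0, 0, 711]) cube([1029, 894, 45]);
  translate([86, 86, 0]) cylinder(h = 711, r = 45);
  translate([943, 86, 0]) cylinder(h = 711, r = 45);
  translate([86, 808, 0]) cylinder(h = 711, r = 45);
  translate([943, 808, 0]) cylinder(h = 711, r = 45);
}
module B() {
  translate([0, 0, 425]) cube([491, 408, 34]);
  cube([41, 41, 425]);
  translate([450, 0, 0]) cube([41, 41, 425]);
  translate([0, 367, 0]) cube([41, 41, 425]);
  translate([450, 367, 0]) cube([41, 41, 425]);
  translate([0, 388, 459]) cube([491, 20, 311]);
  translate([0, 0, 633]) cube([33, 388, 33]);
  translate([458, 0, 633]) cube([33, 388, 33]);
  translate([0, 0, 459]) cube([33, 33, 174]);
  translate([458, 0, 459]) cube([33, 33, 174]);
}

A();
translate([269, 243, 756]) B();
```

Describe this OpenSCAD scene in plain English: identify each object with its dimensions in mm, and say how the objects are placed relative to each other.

A is a rectangular dining table. The top is 1029×894×45 mm with its upper surface at z = 756 mm. It stands on four round legs of 90 mm diameter, each leg's bounding box inset 41 mm from the nearest pair of top edges, running from the floor to the underside of the top.

B is a chair. The seat is a 491×408×34 mm slab with its top at z = 459 mm, on four 41×41 mm corner legs (flush with the seat edges, standing on z = 0). A flat backrest 20 mm thick, 311 mm tall, spans the full seat width and rises from the seat top along its +y edge, rear face flush with the rear of the seat. Two armrests of 33×33 mm section run along each side from the seat's front edge to the front of the backrest, top faces 207 mm above the seat top and outer faces flush with the seat's x-edges; a 33×33 mm post under the front of each armrest stands on the seat at the front corner.

The chair is on top of the table, centred.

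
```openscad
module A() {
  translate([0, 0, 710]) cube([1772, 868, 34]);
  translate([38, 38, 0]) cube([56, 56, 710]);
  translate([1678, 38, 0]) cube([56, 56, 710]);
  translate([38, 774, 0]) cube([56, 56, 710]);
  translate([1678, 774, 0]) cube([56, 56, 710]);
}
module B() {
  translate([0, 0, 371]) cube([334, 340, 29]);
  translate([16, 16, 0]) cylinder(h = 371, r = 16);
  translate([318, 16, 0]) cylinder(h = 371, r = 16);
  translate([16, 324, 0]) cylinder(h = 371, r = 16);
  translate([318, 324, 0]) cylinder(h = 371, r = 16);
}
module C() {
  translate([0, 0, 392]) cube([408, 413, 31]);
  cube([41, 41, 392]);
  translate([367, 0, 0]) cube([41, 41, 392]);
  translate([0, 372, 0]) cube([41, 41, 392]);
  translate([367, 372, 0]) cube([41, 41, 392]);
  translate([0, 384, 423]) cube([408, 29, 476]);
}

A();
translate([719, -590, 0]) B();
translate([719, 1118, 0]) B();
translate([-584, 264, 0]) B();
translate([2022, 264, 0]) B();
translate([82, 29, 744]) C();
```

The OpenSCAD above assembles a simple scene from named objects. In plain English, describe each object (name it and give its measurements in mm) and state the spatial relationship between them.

A is a table: top 1772 mm (x) × 868 mm (y), 34 mm thick, upper face at z = 744 mm, on four 56×56 mm square legs, each inset 38 mm from the nearest pair of top edges, running from z = 0 to the bottom of the top.

B is a four-legged stool. The seat is 334×340 mm, 29 mm thick, top at z = 400 mm. It stands on four round legs, each 32 mm in diameter, from z = 0 to the seat underside, each leg's axis is inset half a diameter from the nearest pair of seat edges (so the leg's bounding box is flush with the corner).

C is a chair. The seat is a 408×413×31 mm slab with its top at z = 423 mm, on four 41×41 mm corner legs (flush with the seat edges, standing on z = 0). A flat backrest 29 mm thick, 476 mm tall, spans the full seat width and rises from the seat top along its +y edge, rear face flush with the rear of the seat.

Four stools sit around the table at the −y, +y, −x, +x sides. The chair is on top of the table.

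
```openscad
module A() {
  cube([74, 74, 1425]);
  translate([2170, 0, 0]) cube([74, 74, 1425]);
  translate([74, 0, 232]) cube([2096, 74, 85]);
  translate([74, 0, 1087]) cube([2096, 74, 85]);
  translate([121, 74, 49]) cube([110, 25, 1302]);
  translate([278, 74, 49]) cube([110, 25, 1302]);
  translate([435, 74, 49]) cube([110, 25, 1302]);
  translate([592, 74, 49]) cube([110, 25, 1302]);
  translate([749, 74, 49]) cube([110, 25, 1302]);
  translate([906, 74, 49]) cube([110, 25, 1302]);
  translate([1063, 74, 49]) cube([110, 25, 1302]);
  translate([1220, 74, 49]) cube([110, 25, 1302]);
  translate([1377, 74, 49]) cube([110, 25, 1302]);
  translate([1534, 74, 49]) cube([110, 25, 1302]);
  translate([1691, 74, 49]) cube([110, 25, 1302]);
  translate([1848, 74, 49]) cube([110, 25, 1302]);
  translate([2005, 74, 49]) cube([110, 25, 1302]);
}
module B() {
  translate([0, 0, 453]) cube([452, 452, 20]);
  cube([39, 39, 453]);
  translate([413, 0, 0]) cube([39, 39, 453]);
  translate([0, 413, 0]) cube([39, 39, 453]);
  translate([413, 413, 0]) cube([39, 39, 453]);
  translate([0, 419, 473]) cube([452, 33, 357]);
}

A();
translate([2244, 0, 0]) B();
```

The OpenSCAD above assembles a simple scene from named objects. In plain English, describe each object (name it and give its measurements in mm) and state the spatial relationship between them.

A is a fence section. Two 74×74 mm posts, 1425 mm tall, stand on the floor with a clear span of 2096 mm between their inner faces. Two horizontal rails of 74×85 mm section span the gap between the posts with their undersides at z = 232 mm and z = 1087 mm, flush with the posts' −y face. 13 pickets, each 110 mm wide, 25 mm thick and 1302 mm tall, are fixed to the +y face of the rails with their bottoms at z = 49 mm, evenly spaced across the span with equal gaps (rounded down to the nearest mm) at the −x end and between each pair — any rounding remainder accumulates at the +x end.

B is a chair: 452×452 mm seat, 20 mm thick, top at z = 473 mm, on four 39 mm square corner legs flush with the seat edges. A 33 mm thick backrest slab spans the full seat width, extending 357 mm above the seat top, its back face flush with the seat's +y edge.

The chair is against the fence section's +x side, with their −y faces flush.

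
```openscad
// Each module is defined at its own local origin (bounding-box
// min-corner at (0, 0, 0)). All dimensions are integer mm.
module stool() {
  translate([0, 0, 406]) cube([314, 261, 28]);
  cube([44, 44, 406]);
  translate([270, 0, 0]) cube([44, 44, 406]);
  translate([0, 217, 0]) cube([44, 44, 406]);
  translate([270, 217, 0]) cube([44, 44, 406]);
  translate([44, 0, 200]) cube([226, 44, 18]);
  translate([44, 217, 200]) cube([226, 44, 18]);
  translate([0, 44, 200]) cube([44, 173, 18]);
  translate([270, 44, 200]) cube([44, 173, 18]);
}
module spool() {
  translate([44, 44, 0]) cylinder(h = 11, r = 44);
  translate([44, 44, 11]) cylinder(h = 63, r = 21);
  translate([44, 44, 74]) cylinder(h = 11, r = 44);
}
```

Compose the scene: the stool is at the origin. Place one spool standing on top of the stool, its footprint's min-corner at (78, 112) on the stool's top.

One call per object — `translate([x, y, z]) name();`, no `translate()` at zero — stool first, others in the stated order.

stool();
translate([78, 112, 434]) spool();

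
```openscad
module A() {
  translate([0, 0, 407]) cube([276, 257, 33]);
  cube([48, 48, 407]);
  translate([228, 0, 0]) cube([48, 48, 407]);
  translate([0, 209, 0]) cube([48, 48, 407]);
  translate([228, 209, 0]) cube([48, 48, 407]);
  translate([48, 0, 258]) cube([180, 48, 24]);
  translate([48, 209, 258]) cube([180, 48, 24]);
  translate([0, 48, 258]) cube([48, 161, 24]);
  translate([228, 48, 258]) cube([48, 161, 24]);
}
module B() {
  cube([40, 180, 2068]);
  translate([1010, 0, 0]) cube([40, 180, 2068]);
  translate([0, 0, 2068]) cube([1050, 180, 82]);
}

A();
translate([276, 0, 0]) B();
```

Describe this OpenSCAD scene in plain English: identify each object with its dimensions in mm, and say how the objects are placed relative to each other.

A is a simple wooden stool: a rectangular seat 276 mm (x) by 257 mm (y), 33 mm thick, top face at z = 440 mm, on four square legs, each 48×48 mm in cross-section. The legs rest on z = 0, each flush with a corner of the seat. Four stretchers, 48 mm wide and 24 mm tall, connect adjacent legs with their undersides at z = 258 mm, each running between the inner faces of the legs it joins and aligned with the legs' outer faces on the other axis.

B is a door frame. The clear opening is 970 mm wide and 2068 mm high. Two 40 mm wide jambs, 180 mm deep, stand either side of the opening from the floor to the top of the opening. A 82 mm thick head sits across the top of both jambs, spanning the full outside width of the frame.

The door frame is against the stool's +x side, with their −y faces flush.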